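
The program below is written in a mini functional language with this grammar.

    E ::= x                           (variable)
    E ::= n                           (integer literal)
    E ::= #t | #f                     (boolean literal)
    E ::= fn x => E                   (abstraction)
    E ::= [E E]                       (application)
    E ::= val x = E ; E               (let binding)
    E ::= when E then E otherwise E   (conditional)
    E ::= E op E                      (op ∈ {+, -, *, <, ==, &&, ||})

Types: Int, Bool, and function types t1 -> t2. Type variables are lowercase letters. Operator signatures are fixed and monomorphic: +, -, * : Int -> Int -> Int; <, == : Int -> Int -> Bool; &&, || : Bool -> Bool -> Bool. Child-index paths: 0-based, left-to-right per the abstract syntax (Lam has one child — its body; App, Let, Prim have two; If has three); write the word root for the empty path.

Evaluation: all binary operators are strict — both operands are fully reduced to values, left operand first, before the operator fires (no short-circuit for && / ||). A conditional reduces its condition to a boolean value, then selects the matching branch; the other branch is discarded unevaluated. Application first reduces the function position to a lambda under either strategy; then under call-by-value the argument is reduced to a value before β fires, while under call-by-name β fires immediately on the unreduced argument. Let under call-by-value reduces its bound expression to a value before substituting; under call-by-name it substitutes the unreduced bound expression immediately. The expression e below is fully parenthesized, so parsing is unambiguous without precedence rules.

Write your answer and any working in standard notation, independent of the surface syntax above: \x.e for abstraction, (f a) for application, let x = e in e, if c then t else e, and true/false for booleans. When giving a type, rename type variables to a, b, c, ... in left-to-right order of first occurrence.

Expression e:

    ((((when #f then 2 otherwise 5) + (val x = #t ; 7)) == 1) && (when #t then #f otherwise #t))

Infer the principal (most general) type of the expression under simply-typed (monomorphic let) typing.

Trace:
  unify Bool ~ Bool
  unify Int ~ Int
  unify Int ~ Int
let x : Bool
  unify Int ~ Int
  unify Int ~ Int
  unify Int ~ Int
  unify Bool ~ Bool
  unify Bool ~ Bool
  unify Bool ~ Bool
  unify Bool ~ Bool

Answer: Bool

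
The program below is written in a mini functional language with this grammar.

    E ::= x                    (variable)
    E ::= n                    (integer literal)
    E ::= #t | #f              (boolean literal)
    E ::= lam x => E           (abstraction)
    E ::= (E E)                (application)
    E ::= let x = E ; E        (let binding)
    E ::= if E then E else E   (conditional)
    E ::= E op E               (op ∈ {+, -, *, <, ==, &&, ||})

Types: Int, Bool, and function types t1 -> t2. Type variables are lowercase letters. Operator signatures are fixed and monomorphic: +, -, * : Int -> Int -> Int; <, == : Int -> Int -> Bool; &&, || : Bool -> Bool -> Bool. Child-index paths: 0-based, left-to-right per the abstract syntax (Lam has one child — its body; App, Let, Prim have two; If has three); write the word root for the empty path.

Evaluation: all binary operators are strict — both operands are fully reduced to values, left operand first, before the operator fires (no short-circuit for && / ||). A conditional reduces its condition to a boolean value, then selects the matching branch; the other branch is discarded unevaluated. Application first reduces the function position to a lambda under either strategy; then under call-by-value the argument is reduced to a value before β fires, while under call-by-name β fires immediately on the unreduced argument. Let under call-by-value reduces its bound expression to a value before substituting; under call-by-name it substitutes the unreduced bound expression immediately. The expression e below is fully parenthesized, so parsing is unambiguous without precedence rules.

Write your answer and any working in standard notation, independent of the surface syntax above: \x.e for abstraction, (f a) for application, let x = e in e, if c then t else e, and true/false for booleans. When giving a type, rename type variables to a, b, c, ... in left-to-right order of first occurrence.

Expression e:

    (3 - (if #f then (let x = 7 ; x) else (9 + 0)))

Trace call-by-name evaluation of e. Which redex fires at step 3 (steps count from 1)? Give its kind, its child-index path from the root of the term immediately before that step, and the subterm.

Answer: delta at root : (3 - 9)

Derivation:
step 0: (3 - (if false then (let x = 7 in x) else (9 + 0)))
step 1: [if@1] (3 - (9 + 0))
step 2: [delta@1] (3 - 9)
step 3: [delta@root] -6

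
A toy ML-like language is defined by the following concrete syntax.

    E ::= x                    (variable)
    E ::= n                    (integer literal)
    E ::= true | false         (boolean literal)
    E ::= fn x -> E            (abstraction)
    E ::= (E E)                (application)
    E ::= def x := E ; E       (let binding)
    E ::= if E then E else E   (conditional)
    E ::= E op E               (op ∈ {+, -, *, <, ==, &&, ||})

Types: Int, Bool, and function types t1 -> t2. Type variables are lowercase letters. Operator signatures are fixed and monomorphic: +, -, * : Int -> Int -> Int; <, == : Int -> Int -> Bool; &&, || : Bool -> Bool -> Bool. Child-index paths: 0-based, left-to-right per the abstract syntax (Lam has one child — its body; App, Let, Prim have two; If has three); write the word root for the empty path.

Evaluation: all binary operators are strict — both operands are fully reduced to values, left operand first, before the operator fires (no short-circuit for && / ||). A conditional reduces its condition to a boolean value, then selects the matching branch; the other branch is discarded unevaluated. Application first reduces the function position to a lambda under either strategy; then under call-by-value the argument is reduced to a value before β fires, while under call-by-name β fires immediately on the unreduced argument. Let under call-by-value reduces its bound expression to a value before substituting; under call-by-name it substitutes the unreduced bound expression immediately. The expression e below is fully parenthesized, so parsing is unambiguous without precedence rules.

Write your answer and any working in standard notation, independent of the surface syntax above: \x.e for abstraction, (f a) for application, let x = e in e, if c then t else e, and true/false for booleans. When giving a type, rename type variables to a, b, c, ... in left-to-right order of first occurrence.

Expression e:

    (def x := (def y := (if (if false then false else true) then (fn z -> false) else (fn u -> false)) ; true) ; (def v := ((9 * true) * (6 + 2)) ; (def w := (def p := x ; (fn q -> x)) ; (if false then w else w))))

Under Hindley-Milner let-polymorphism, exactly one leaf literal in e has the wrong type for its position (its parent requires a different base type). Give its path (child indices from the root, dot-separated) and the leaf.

Answer: 1.0.0.1 : true

Trace:
  unify Bool ~ Bool
  unify Bool ~ Bool
  unify Bool ~ Bool
\z._ : a -> Bool
\u._ : b -> Bool
  unify a -> Bool ~ b -> Bool
  unify a ~ b
  unify Bool ~ Bool
let y : forall. b -> Bool
let x : Bool
  unify Int ~ Int
  unify Bool ~ Int
  FAIL: mismatch Bool ~ Int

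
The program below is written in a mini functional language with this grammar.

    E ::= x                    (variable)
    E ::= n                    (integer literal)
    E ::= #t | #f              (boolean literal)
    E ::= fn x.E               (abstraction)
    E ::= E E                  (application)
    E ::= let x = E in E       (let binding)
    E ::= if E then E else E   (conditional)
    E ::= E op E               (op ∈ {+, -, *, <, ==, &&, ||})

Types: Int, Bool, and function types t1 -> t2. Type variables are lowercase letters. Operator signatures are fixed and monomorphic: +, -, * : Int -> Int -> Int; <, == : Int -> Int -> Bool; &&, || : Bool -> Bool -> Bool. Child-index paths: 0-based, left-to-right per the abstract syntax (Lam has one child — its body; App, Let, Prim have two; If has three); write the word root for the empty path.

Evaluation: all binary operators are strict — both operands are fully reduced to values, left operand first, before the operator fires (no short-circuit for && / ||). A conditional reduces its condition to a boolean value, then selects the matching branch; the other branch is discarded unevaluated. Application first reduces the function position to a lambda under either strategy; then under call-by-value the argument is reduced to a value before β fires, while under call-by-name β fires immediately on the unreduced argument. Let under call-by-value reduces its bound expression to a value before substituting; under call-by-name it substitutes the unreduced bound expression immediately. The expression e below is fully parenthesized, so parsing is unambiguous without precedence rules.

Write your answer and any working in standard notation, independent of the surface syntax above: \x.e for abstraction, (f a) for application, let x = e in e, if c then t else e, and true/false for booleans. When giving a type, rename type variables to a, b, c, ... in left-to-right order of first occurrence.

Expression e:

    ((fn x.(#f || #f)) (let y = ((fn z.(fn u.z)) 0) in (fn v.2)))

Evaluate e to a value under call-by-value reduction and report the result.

Derivation:
step 0: ((\x.(false || false)) (let y = ((\z.(\u.z)) 0) in (\v.2)))
step 1: [beta@1.0] ((\x.(false || false)) (let y = (\u.0) in (\v.2)))
step 2: [let@1] ((\x.(false || false)) (\v.2))
step 3: [beta@root] (false || false)
step 4: [delta@root] false

Answer: false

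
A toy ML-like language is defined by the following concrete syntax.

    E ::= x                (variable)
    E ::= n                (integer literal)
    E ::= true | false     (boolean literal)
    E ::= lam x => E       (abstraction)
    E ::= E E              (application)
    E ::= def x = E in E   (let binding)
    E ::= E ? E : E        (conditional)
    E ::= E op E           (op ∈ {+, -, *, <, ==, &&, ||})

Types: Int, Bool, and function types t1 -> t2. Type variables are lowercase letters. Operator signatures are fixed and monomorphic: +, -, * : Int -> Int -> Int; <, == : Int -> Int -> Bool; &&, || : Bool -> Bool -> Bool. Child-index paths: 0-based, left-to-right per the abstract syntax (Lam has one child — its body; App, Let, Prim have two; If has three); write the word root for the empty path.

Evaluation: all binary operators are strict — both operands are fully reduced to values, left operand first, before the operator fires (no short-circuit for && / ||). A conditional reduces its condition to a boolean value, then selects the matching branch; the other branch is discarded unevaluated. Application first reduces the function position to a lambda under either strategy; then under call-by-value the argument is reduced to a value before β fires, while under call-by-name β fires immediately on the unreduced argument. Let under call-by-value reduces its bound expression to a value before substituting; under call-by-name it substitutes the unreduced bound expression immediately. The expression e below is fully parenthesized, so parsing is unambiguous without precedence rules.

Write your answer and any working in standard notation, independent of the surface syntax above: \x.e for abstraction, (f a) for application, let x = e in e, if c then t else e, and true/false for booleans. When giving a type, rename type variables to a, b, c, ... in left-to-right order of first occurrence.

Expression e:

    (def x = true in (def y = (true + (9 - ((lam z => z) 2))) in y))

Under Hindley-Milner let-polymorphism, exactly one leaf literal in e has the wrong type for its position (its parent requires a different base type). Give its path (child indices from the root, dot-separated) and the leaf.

Answer: 1.0.0 : true

Trace:
let x : Bool
  unify Bool ~ Int
  FAIL: mismatch Bool ~ Int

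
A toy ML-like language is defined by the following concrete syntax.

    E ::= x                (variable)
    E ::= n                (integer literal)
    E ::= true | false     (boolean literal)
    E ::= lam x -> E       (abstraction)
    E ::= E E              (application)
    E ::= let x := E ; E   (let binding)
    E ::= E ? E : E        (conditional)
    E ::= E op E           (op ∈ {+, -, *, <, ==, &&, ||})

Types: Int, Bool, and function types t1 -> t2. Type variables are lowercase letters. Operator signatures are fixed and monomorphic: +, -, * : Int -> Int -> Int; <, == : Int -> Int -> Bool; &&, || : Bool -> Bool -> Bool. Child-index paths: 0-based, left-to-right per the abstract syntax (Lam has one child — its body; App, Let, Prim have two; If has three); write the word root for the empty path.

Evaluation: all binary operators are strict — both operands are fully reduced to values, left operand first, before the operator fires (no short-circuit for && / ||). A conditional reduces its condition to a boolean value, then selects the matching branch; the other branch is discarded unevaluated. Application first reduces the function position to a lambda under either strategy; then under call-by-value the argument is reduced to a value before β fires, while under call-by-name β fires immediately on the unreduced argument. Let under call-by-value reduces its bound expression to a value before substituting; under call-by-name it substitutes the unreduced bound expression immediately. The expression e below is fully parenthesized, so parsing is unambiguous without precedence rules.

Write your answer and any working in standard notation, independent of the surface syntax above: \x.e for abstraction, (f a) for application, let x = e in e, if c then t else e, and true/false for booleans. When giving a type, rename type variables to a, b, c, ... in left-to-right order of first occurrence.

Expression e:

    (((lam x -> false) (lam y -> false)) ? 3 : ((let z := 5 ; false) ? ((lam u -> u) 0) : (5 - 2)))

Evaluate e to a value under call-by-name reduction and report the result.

Answer: 3

Trace:
step 0: (if ((\x.false) (\y.false)) then 3 else (if (let z = 5 in false) then ((\u.u) 0) else (5 - 2)))
step 1: [beta@0] (if false then 3 else (if (let z = 5 in false) then ((\u.u) 0) else (5 - 2)))
step 2: [if@root] (if (let z = 5 in false) then ((\u.u) 0) else (5 - 2))
step 3: [let@0] (if false then ((\u.u) 0) else (5 - 2))
step 4: [if@root] (5 - 2)
step 5: [delta@root] 3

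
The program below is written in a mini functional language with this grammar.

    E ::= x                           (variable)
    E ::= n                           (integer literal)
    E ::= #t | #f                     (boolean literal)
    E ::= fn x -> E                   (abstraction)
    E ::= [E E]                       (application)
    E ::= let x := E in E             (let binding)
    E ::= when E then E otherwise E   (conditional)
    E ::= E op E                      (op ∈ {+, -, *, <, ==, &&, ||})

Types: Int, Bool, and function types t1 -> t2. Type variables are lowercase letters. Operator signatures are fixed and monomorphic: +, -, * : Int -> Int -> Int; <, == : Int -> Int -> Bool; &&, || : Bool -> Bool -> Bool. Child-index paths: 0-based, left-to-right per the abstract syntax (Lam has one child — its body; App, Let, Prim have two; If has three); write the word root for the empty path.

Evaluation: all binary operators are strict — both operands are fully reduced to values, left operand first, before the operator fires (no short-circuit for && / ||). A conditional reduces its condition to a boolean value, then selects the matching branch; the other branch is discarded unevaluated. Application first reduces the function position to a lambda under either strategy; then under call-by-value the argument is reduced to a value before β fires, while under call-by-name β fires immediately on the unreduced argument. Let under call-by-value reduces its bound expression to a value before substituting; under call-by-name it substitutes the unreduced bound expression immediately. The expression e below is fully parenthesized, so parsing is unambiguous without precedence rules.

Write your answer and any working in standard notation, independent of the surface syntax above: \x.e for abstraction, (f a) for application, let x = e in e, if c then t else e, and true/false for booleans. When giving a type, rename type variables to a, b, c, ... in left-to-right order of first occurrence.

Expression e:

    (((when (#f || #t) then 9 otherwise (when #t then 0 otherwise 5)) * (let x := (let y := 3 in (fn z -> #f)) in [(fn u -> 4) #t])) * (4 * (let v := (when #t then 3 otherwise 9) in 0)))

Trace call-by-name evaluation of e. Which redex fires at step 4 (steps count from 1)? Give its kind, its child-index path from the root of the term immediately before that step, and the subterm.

Trace:
step 0: (((if (false || true) then 9 else (if true then 0 else 5)) * (let x = (let y = 3 in (\z.false)) in ((\u.4) true))) * (4 * (let v = (if true then 3 else 9) in 0)))
step 1: [delta@0.0.0] (((if true then 9 else (if true then 0 else 5)) * (let x = (let y = 3 in (\z.false)) in ((\u.4) true))) * (4 * (let v = (if true then 3 else 9) in 0)))
step 2: [if@0.0] ((9 * (let x = (let y = 3 in (\z.false)) in ((\u.4) true))) * (4 * (let v = (if true then 3 else 9) in 0)))
step 3: [let@0.1] ((9 * ((\u.4) true)) * (4 * (let v = (if true then 3 else 9) in 0)))
step 4: [beta@0.1] ((9 * 4) * (4 * (let v = (if true then 3 else 9) in 0)))

Answer: beta at 0.1 : ((\u.4) true)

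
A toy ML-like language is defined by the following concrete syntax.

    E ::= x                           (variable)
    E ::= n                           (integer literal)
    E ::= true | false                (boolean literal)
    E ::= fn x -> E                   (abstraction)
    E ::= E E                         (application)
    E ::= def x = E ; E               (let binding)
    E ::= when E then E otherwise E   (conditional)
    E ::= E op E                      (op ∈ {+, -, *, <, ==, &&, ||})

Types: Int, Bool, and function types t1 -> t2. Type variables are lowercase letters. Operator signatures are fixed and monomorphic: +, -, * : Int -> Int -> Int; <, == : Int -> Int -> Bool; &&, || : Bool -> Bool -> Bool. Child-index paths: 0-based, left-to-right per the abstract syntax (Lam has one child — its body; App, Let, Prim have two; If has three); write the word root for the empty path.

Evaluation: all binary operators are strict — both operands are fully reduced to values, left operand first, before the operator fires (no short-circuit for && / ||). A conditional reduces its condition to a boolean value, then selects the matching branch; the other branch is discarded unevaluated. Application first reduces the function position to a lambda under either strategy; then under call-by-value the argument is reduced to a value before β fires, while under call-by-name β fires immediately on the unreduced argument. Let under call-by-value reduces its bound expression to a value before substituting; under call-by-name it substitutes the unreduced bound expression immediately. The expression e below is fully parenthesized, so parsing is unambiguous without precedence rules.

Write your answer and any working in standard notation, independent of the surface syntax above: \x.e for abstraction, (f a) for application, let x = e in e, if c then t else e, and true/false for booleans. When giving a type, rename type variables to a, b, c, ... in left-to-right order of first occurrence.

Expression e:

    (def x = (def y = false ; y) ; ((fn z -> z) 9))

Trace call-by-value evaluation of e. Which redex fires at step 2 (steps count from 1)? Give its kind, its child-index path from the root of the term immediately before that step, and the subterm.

Working:
step 0: (let x = (let y = false in y) in ((\z.z) 9))
step 1: [let@0] (let x = false in ((\z.z) 9))
step 2: [let@root] ((\z.z) 9)

Answer: let at root : (let x = false in ((\z.z) 9))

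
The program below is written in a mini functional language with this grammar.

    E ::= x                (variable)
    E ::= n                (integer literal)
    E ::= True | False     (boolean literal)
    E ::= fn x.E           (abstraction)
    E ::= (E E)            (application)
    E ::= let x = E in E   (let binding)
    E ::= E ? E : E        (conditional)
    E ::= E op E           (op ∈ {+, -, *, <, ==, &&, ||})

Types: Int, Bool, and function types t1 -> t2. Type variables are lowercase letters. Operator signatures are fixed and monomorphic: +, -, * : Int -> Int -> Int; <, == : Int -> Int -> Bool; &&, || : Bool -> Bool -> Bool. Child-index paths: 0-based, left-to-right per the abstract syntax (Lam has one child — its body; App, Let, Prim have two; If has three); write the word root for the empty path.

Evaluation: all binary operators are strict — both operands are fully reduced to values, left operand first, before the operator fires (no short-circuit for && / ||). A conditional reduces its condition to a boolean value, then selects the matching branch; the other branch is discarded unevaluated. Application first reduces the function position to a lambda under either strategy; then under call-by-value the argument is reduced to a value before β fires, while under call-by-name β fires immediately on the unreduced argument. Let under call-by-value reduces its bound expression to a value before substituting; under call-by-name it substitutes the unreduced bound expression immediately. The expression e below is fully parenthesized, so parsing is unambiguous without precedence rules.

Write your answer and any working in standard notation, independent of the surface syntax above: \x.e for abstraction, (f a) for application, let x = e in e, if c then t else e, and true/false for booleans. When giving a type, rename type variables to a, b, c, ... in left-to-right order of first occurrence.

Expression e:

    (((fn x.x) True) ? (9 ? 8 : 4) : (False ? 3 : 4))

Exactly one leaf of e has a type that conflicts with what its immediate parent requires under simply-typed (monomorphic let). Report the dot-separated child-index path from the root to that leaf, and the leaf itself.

Answer: 1.0 : 9

Derivation:
x : a
\x._ : a -> a
  unify a -> a ~ Bool -> b
  unify a ~ Bool
  unify Bool ~ b
_ _ : Bool
  unify Bool ~ Bool
  unify Int ~ Bool
  FAIL: mismatch Int ~ Bool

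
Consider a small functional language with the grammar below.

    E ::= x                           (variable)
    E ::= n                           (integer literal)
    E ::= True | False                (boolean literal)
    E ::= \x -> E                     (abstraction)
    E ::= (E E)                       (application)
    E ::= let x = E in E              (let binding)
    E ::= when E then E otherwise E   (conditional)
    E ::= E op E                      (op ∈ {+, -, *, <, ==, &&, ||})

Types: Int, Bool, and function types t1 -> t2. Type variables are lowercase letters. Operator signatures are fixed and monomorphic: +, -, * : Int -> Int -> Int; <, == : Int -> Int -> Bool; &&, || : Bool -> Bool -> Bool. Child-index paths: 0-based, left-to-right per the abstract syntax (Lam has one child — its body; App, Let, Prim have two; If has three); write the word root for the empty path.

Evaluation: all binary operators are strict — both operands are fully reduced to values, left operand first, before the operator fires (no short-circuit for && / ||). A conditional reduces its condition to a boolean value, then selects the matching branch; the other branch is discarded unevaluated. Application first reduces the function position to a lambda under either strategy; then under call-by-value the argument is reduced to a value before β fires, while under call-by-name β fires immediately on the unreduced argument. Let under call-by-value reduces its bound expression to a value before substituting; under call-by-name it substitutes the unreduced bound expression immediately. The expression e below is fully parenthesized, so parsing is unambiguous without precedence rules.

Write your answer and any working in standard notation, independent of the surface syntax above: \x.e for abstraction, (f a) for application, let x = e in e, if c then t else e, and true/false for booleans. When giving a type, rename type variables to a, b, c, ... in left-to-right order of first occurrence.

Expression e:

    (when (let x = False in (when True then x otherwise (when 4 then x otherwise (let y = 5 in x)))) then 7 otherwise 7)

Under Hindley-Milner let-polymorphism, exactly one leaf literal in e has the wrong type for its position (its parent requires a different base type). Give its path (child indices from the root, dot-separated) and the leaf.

Working:
let x : Bool
  unify Bool ~ Bool
x : Bool
  unify Int ~ Bool
  FAIL: mismatch Int ~ Bool

Answer: 0.1.2.0 : 4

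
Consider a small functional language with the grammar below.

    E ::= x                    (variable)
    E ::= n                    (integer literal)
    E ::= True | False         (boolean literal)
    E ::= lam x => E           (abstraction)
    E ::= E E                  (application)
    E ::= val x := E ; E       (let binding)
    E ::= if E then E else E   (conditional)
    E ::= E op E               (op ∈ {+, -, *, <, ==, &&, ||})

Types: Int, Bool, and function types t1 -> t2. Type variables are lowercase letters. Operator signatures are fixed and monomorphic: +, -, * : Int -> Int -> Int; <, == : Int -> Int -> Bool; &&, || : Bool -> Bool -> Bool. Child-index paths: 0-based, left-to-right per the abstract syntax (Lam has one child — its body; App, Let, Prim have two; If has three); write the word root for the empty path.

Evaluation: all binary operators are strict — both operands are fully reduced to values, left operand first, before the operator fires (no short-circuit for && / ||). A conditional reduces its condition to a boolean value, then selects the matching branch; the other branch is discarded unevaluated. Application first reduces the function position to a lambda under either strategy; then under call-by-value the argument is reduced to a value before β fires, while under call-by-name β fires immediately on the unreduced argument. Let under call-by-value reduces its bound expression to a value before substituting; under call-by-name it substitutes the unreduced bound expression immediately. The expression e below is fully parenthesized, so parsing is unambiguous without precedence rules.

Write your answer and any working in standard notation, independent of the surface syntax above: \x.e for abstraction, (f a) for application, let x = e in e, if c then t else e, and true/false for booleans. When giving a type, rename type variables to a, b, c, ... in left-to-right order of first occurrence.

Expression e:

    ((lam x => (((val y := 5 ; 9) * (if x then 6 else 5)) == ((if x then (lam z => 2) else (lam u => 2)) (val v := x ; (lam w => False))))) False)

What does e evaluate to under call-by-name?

Answer: false

Working:
step 0: ((\x.(((let y = 5 in 9) * (if x then 6 else 5)) == ((if x then (\z.2) else (\u.2)) (let v = x in (\w.false))))) false)
step 1: [beta@root] (((let y = 5 in 9) * (if false then 6 else 5)) == ((if false then (\z.2) else (\u.2)) (let v = false in (\w.false))))
step 2: [let@0.0] ((9 * (if false then 6 else 5)) == ((if false then (\z.2) else (\u.2)) (let v = false in (\w.false))))
step 3: [if@0.1] ((9 * 5) == ((if false then (\z.2) else (\u.2)) (let v = false in (\w.false))))
step 4: [delta@0] (45 == ((if false then (\z.2) else (\u.2)) (let v = false in (\w.false))))
step 5: [if@1.0] (45 == ((\u.2) (let v = false in (\w.false))))
step 6: [beta@1] (45 == 2)
step 7: [delta@root] false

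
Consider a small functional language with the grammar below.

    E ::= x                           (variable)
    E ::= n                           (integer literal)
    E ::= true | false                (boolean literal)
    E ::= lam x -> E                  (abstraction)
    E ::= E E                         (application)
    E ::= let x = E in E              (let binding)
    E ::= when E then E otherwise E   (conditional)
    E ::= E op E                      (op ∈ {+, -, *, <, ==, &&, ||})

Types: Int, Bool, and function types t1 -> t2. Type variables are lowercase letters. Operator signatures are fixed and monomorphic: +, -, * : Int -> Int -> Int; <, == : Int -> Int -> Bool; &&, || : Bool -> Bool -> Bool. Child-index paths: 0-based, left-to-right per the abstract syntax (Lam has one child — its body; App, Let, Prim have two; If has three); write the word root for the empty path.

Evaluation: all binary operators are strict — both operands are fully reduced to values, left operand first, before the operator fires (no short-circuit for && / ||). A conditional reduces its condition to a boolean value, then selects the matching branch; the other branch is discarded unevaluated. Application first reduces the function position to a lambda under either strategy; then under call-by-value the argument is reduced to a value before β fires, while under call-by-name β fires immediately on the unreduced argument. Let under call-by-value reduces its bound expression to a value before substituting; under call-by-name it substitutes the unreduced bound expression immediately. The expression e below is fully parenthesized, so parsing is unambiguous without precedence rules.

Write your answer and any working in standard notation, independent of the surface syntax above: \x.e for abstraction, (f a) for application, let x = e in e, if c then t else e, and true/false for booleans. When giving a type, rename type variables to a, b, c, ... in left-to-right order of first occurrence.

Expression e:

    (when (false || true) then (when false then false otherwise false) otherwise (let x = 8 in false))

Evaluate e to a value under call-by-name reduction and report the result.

Answer: false

Working:
step 0: (if (false || true) then (if false then false else false) else (let x = 8 in false))
step 1: [delta@0] (if true then (if false then false else false) else (let x = 8 in false))
step 2: [if@root] (if false then false else false)
step 3: [if@root] false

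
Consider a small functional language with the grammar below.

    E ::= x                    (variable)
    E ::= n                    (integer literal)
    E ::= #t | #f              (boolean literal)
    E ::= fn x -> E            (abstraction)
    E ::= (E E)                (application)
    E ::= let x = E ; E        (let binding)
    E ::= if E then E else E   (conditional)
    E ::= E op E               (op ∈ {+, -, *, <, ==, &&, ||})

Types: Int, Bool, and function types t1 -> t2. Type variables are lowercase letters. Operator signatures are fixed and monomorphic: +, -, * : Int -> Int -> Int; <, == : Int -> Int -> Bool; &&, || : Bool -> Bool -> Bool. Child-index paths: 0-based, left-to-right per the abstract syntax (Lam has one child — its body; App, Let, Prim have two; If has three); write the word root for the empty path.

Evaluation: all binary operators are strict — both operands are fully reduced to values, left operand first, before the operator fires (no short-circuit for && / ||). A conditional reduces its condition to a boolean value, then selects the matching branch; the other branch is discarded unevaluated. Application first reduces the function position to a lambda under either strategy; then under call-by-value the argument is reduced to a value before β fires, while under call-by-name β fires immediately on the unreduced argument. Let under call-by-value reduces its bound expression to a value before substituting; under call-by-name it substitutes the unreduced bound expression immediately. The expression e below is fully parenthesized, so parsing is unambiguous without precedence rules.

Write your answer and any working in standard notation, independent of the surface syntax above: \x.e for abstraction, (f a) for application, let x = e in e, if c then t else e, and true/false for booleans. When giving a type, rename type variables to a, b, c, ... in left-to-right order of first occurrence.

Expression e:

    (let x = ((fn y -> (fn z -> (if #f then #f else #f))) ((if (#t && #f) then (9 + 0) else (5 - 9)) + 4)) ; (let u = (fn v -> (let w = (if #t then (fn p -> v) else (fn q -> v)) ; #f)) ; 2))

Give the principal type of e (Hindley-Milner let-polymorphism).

Working:
  unify Bool ~ Bool
  unify Bool ~ Bool
\z._ : b -> Bool
\y._ : a -> b -> Bool
  unify Bool ~ Bool
  unify Bool ~ Bool
  unify Bool ~ Bool
  unify Int ~ Int
  unify Int ~ Int
  unify Int ~ Int
  unify Int ~ Int
  unify Int ~ Int
  unify Int ~ Int
  unify Int ~ Int
  unify a -> b -> Bool ~ Int -> c
  unify a ~ Int
  unify b -> Bool ~ c
_ _ : b -> Bool
let x : forall. b -> Bool
  unify Bool ~ Bool
v : d
\p._ : e -> d
v : d
\q._ : f -> d
  unify e -> d ~ f -> d
  unify e ~ f
  unify d ~ d
let w : forall. f -> d
\v._ : d -> Bool
let u : forall. d -> Bool

Answer: Int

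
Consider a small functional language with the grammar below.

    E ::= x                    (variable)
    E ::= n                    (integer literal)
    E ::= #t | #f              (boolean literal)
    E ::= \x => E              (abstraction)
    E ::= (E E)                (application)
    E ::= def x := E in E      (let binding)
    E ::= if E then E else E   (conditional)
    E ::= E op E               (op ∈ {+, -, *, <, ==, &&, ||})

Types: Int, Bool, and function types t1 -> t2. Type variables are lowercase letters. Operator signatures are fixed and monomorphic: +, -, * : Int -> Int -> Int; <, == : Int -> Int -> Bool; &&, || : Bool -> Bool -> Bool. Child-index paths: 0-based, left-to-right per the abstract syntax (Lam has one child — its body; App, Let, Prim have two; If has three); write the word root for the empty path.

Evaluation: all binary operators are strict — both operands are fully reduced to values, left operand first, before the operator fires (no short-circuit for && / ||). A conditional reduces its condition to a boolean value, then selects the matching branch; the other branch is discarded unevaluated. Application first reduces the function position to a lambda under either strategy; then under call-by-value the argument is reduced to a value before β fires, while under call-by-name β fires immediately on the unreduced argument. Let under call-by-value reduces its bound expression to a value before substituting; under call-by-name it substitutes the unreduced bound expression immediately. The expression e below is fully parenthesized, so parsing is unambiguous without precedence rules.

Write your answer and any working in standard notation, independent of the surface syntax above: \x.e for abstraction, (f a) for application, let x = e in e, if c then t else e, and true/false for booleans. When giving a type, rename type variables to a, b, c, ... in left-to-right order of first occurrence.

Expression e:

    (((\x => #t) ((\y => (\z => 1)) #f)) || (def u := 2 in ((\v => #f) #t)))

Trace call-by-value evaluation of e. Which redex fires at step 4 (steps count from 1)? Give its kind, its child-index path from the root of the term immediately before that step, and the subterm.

Derivation:
step 0: (((\x.true) ((\y.(\z.1)) false)) || (let u = 2 in ((\v.false) true)))
step 1: [beta@0.1] (((\x.true) (\z.1)) || (let u = 2 in ((\v.false) true)))
step 2: [beta@0] (true || (let u = 2 in ((\v.false) true)))
step 3: [let@1] (true || ((\v.false) true))
step 4: [beta@1] (true || false)

Answer: beta at 1 : ((\v.false) true)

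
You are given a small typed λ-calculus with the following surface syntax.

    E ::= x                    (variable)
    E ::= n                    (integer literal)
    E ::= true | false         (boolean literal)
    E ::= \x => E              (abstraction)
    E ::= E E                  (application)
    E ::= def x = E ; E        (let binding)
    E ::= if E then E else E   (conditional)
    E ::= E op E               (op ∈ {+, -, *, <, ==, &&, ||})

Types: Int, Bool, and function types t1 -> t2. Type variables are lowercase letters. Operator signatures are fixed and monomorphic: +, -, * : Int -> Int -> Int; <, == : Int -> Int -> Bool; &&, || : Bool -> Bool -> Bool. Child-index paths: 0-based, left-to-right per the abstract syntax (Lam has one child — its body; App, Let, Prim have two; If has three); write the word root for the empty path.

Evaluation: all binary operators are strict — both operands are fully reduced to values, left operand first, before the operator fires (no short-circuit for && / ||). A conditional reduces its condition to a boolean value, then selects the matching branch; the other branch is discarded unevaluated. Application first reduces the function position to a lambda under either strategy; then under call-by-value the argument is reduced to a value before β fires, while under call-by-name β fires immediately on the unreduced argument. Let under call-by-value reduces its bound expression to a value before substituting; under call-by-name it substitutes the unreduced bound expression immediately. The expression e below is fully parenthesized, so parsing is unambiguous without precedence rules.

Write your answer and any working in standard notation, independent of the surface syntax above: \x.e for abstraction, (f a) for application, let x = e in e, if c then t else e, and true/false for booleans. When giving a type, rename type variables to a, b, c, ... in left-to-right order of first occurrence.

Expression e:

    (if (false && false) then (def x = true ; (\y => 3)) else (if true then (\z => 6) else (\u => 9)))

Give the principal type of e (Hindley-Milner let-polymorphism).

Answer: a -> Int

Working:
  unify Bool ~ Bool
  unify Bool ~ Bool
  unify Bool ~ Bool
let x : Bool
\y._ : a -> Int
  unify Bool ~ Bool
\z._ : b -> Int
\u._ : c -> Int
  unify b -> Int ~ c -> Int
  unify b ~ c
  unify Int ~ Int
  unify a -> Int ~ c -> Int
  unify a ~ c
  unify Int ~ Int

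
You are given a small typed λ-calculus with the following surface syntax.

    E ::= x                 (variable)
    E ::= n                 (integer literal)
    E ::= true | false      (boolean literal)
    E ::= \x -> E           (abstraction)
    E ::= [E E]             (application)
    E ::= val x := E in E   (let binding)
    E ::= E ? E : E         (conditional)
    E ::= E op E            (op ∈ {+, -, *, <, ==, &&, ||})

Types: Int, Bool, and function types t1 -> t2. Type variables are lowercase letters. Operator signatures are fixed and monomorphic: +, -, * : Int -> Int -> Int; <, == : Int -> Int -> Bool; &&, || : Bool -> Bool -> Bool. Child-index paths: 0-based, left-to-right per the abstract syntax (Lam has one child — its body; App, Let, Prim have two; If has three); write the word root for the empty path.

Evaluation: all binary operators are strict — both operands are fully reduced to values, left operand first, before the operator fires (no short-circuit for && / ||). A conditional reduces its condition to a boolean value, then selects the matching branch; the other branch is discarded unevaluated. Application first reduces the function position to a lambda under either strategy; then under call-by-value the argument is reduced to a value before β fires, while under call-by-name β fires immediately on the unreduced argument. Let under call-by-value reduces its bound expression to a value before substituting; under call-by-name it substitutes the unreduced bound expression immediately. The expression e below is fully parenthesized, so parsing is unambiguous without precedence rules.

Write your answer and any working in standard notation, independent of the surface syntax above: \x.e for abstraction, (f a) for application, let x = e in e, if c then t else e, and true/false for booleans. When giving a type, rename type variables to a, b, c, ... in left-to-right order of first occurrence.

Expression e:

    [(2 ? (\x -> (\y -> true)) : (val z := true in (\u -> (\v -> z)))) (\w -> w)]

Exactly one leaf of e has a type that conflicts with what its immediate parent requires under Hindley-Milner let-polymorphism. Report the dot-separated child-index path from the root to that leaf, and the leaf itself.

Answer: 0.0 : 2

Working:
  unify Int ~ Bool
  FAIL: mismatch Int ~ Bool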